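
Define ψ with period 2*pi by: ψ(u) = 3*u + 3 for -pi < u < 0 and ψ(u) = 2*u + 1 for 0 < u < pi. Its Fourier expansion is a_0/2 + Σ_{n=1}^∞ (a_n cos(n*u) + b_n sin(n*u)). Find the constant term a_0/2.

2 - pi/4

a_0 = 1/pi ∫_{-pi}^{pi} ψ(u) du = 1/pi · (pi*(8 - pi)/2) = 4 - pi/2.
So the constant term a_0/2 = 2 - pi/4.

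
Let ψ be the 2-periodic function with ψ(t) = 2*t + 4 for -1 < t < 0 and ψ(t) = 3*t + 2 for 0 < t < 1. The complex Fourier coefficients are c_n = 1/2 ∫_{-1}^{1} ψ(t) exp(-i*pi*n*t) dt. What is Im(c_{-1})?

1/(2*pi)

Since ψ is real-valued, Im(c_{-1}) = -1/2 ∫_{-1}^{1} ψ(t) sin(-pi*t) dt = b_{1}/2.
Split the integral at the breakpoints.
Integrating by parts (boundary term plus one more integral), an antiderivative of (2*t + 4) sin(-pi*t) is 2*t*cos(pi*t)/pi - 2*sin(pi*t)/pi**2 + 4*cos(pi*t)/pi; evaluating from -1 to 0: ∫_{-1}^{0} (2*t + 4) sin(-pi*t) dt = (4/pi) - (-2/pi) = 6/pi.
Integrating by parts (boundary term plus one more integral), an antiderivative of (3*t + 2) sin(-pi*t) is 3*t*cos(pi*t)/pi - 3*sin(pi*t)/pi**2 + 2*cos(pi*t)/pi; evaluating from 0 to 1: ∫_{0}^{1} (3*t + 2) sin(-pi*t) dt = (-5/pi) - (2/pi) = -7/pi.
So ∫_{-1}^{1} ψ(t) sin(-pi*t) dt = -1/pi.
Hence Im(c_{-1}) = (-1/2)·(-1/pi) = 1/(2*pi).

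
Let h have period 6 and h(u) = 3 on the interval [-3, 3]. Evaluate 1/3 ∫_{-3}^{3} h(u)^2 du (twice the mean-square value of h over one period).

1/3 ∫_{-3}^{3} h(u)^2 du = 1/3 · (54) = 18.

18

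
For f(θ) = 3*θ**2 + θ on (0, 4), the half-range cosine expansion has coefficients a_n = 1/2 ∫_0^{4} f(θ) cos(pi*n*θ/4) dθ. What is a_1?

-208/pi**2

a_1 = 1/2 ∫_0^{4} (3*θ**2 + θ) cos(pi*θ/4) dθ.
Integrating by parts twice (tabular method), an antiderivative of (3*θ**2 + θ) cos(pi*θ/4) is 12*θ**2*sin(pi*θ/4)/pi + 4*θ*sin(pi*θ/4)/pi + 96*θ*cos(pi*θ/4)/pi**2 - 384*sin(pi*θ/4)/pi**3 + 16*cos(pi*θ/4)/pi**2; evaluating from 0 to 4: ∫_{0}^{4} (3*θ**2 + θ) cos(pi*θ/4) dθ = (-400/pi**2) - (16/pi**2) = -416/pi**2.
Hence a_1 = (1/2)·(-416/pi**2) = -208/pi**2.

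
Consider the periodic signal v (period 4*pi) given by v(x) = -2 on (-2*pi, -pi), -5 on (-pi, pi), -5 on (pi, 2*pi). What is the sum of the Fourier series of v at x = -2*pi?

At x = -2*pi the one-sided limits are v(-2*pi^-) = -5 and v(-2*pi^+) = -2.
By Dirichlet's theorem the series converges to their average, [(-5) + (-2)]/2 = -7/2.

-7/2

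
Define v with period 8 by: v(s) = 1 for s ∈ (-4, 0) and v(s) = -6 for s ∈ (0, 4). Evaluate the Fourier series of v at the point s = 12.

-5/2

s = 12 differs from s = -4 by 2 full period(s), and the series is 8-periodic.
At s = -4 the one-sided limits are v(-4^-) = -6 and v(-4^+) = 1.
By Dirichlet's theorem the series converges to their average, [(-6) + (1)]/2 = -5/2.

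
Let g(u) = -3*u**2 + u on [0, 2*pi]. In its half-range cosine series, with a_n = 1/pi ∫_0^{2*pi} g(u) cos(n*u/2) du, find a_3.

a_3 = 1/pi ∫_0^{2*pi} (-3*u**2 + u) cos(3*u/2) du.
Integrating by parts twice (tabular method), an antiderivative of (-3*u**2 + u) cos(3*u/2) is -2*u**2*sin(3*u/2) + 2*u*sin(3*u/2)/3 - 8*u*cos(3*u/2)/3 + 16*sin(3*u/2)/9 + 4*cos(3*u/2)/9; evaluating from 0 to 2*pi: ∫_{0}^{2*pi} (-3*u**2 + u) cos(3*u/2) du = (-4/9 + 16*pi/3) - (4/9) = -8/9 + 16*pi/3.
Hence a_3 = (1/pi)·(-8/9 + 16*pi/3) = 8*(-1 + 6*pi)/(9*pi).

8*(-1 + 6*pi)/(9*pi)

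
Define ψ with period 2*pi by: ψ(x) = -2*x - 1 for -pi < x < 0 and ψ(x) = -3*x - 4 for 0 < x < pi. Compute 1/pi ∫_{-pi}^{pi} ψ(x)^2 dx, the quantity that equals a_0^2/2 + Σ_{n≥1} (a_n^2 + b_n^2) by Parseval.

17 + 10*pi + 13*pi**2/3

1/pi ∫_{-pi}^{pi} ψ(x)^2 dx = 1/pi · (pi*(51 + 30*pi + 13*pi**2)/3) = 17 + 10*pi + 13*pi**2/3.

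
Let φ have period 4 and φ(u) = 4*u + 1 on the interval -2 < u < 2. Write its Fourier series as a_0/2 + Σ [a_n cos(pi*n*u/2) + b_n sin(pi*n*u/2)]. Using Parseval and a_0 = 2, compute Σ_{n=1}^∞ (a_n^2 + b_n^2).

128/3

Parseval: a_0^2/2 + Σ_{n≥1} (a_n^2+b_n^2) = 1/2 ∫_{-2}^{2} φ(u)^2 du = 134/3.
Subtract a_0^2/2 = 2: Σ (a_n^2+b_n^2) = 128/3.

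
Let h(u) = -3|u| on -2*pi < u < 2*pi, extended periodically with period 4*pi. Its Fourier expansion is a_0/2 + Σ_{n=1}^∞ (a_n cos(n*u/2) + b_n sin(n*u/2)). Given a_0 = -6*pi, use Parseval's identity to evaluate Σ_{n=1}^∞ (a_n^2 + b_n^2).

Parseval: a_0^2/2 + Σ_{n≥1} (a_n^2+b_n^2) = (1/(2*pi)) ∫_{-2*pi}^{2*pi} h(u)^2 du = 24*pi**2.
Subtract a_0^2/2 = 18*pi**2: Σ (a_n^2+b_n^2) = 6*pi**2.

6*pi**2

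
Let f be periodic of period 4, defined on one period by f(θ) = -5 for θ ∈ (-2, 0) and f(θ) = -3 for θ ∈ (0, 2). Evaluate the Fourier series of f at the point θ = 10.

-4

θ = 10 differs from θ = 2 by 2 full period(s), and the series is 4-periodic.
At θ = 2 the one-sided limits are f(2^-) = -3 and f(2^+) = -5.
By Dirichlet's theorem the series converges to their average, [(-3) + (-5)]/2 = -4.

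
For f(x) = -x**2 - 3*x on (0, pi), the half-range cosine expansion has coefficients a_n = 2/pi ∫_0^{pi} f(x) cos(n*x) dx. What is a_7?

4*(3 + pi)/(49*pi)

a_7 = 2/pi ∫_0^{pi} (-x**2 - 3*x) cos(7*x) dx.
Integrating by parts twice (tabular method), an antiderivative of (-x**2 - 3*x) cos(7*x) is -x**2*sin(7*x)/7 - 3*x*sin(7*x)/7 - 2*x*cos(7*x)/49 + 2*sin(7*x)/343 - 3*cos(7*x)/49; evaluating from 0 to pi: ∫_{0}^{pi} (-x**2 - 3*x) cos(7*x) dx = (3/49 + 2*pi/49) - (-3/49) = 6/49 + 2*pi/49.
Hence a_7 = (2/pi)·(6/49 + 2*pi/49) = 4*(3 + pi)/(49*pi).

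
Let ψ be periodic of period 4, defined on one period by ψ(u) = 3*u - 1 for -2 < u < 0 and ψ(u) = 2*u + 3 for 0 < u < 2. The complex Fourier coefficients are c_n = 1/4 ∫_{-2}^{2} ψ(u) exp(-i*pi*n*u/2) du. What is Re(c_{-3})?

2/(9*pi**2)

Since ψ is real-valued, Re(c_{-3}) = 1/4 ∫_{-2}^{2} ψ(u) cos(-3*pi*u/2) du = a_{3}/2.
Split the integral at the breakpoints.
Integrating by parts (boundary term plus one more integral), an antiderivative of (3*u - 1) cos(-3*pi*u/2) is 2*u*sin(3*pi*u/2)/pi - 2*sin(3*pi*u/2)/(3*pi) + 4*cos(3*pi*u/2)/(3*pi**2); evaluating from -2 to 0: ∫_{-2}^{0} (3*u - 1) cos(-3*pi*u/2) du = (4/(3*pi**2)) - (-4/(3*pi**2)) = 8/(3*pi**2).
Integrating by parts (boundary term plus one more integral), an antiderivative of (2*u + 3) cos(-3*pi*u/2) is 4*u*sin(3*pi*u/2)/(3*pi) + 2*sin(3*pi*u/2)/pi + 8*cos(3*pi*u/2)/(9*pi**2); evaluating from 0 to 2: ∫_{0}^{2} (2*u + 3) cos(-3*pi*u/2) du = (-8/(9*pi**2)) - (8/(9*pi**2)) = -16/(9*pi**2).
So ∫_{-2}^{2} ψ(u) cos(-3*pi*u/2) du = 8/(9*pi**2).
Hence Re(c_{-3}) = (1/4)·(8/(9*pi**2)) = 2/(9*pi**2).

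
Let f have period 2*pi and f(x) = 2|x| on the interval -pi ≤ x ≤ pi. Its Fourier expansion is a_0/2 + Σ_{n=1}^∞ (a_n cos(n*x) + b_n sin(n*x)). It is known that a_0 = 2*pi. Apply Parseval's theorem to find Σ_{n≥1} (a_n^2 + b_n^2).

Parseval: a_0^2/2 + Σ_{n≥1} (a_n^2+b_n^2) = 1/pi ∫_{-pi}^{pi} f(x)^2 dx = 8*pi**2/3.
Subtract a_0^2/2 = 2*pi**2: Σ (a_n^2+b_n^2) = 2*pi**2/3.

2*pi**2/3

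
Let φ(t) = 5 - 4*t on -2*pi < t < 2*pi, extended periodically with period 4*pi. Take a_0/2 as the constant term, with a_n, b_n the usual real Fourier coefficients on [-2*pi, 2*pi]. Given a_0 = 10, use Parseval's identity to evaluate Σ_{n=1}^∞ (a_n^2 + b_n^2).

Parseval: a_0^2/2 + Σ_{n≥1} (a_n^2+b_n^2) = (1/(2*pi)) ∫_{-2*pi}^{2*pi} φ(t)^2 dt = 50 + 128*pi**2/3.
Subtract a_0^2/2 = 50: Σ (a_n^2+b_n^2) = 128*pi**2/3.

128*pi**2/3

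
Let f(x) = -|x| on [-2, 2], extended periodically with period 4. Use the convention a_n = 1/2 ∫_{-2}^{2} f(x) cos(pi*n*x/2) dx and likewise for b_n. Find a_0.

-2

a_0 = 1/2 ∫_{-2}^{2} f(x) dx = 1/2 · (-4) = -2.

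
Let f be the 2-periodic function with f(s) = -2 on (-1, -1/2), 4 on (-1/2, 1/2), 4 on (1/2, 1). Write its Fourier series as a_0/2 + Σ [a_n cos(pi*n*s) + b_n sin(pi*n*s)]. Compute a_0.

a_0 = ∫_{-1}^{1} f(s) ds = 5.

5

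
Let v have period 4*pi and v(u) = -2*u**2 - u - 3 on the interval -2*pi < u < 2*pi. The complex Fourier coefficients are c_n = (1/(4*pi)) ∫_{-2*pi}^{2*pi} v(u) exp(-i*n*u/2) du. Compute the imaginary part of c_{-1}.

-2

Since v is real-valued, Im(c_{-1}) = -(1/(4*pi)) ∫_{-2*pi}^{2*pi} v(u) sin(-u/2) du = b_{1}/2.
Integrating by parts twice (tabular method), an antiderivative of (-2*u**2 - u - 3) sin(-u/2) is -4*u**2*cos(u/2) + 16*u*sin(u/2) - 2*u*cos(u/2) + 4*sin(u/2) + 26*cos(u/2); evaluating from -2*pi to 2*pi: ∫_{-2*pi}^{2*pi} (-2*u**2 - u - 3) sin(-u/2) du = (-26 + 4*pi + 16*pi**2) - (-26 - 4*pi + 16*pi**2) = 8*pi.
Hence Im(c_{-1}) = (-1/(4*pi))·(8*pi) = -2.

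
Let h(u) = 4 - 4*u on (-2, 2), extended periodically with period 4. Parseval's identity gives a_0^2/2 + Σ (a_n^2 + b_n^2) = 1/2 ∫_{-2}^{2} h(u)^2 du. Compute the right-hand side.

1/2 ∫_{-2}^{2} h(u)^2 du = 1/2 · (448/3) = 224/3.

224/3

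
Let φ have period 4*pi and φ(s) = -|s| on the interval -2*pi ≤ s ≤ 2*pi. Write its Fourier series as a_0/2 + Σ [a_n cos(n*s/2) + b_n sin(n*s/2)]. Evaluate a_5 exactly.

a_5 = (1/(2*pi)) ∫_{-2*pi}^{2*pi} φ(s) cos(5*s/2) ds.
φ is even and cos(5*s/2) is even, so the integrand is even and a_5 = 1/pi ∫_0^{2*pi} φ(s) cos(5*s/2) ds.
Integrating by parts (boundary term plus one more integral), an antiderivative of (-s) cos(5*s/2) is -2*s*sin(5*s/2)/5 - 4*cos(5*s/2)/25; evaluating from 0 to 2*pi: ∫_{0}^{2*pi} (-s) cos(5*s/2) ds = (4/25) - (-4/25) = 8/25.
Hence a_5 = (1/pi)·(8/25) = 8/(25*pi).

8/(25*pi)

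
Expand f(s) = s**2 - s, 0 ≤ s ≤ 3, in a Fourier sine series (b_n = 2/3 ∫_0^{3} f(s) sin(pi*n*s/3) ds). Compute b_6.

b_6 = 2/3 ∫_0^{3} (s**2 - s) sin(2*pi*s) ds.
Integrating by parts twice (tabular method), an antiderivative of (s**2 - s) sin(2*pi*s) is -s**2*cos(2*pi*s)/(2*pi) + s*sin(2*pi*s)/(2*pi**2) + s*cos(2*pi*s)/(2*pi) - sin(2*pi*s)/(4*pi**2) + cos(2*pi*s)/(4*pi**3); evaluating from 0 to 3: ∫_{0}^{3} (s**2 - s) sin(2*pi*s) ds = (-3/pi + 1/(4*pi**3)) - (1/(4*pi**3)) = -3/pi.
Hence b_6 = (2/3)·(-3/pi) = -2/pi.

-2/pi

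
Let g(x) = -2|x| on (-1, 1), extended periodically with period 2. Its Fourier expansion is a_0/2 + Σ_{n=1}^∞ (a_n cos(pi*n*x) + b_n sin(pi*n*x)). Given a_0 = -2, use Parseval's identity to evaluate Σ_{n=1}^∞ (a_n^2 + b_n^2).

2/3

Parseval: a_0^2/2 + Σ_{n≥1} (a_n^2+b_n^2) = ∫_{-1}^{1} g(x)^2 dx = 8/3.
Subtract a_0^2/2 = 2: Σ (a_n^2+b_n^2) = 2/3.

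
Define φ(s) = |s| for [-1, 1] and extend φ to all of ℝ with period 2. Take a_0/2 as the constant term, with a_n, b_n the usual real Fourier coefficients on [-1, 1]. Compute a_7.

-4/(49*pi**2)

a_7 = ∫_{-1}^{1} φ(s) cos(7*pi*s) ds.
φ is even and cos(7*pi*s) is even, so the integrand is even and a_7 = 2 ∫_0^{1} φ(s) cos(7*pi*s) ds.
Integrating by parts (boundary term plus one more integral), an antiderivative of (s) cos(7*pi*s) is s*sin(7*pi*s)/(7*pi) + cos(7*pi*s)/(49*pi**2); evaluating from 0 to 1: ∫_{0}^{1} (s) cos(7*pi*s) ds = (-1/(49*pi**2)) - (1/(49*pi**2)) = -2/(49*pi**2).
Hence a_7 = 2·(-2/(49*pi**2)) = -4/(49*pi**2).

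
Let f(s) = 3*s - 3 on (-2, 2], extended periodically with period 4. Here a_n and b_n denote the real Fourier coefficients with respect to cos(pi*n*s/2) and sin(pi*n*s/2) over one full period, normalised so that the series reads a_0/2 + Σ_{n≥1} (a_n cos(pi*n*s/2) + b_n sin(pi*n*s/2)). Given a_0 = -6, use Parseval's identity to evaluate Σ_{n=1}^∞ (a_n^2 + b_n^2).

24

Parseval: a_0^2/2 + Σ_{n≥1} (a_n^2+b_n^2) = 1/2 ∫_{-2}^{2} f(s)^2 ds = 42.
Subtract a_0^2/2 = 18: Σ (a_n^2+b_n^2) = 24.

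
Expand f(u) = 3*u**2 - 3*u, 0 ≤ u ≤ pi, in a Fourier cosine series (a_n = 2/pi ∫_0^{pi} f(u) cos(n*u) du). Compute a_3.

a_3 = 2/pi ∫_0^{pi} (3*u**2 - 3*u) cos(3*u) du.
Integrating by parts twice (tabular method), an antiderivative of (3*u**2 - 3*u) cos(3*u) is u**2*sin(3*u) - u*sin(3*u) + 2*u*cos(3*u)/3 - 2*sin(3*u)/9 - cos(3*u)/3; evaluating from 0 to pi: ∫_{0}^{pi} (3*u**2 - 3*u) cos(3*u) du = (1/3 - 2*pi/3) - (-1/3) = 2/3 - 2*pi/3.
Hence a_3 = (2/pi)·(2/3 - 2*pi/3) = 4*(1 - pi)/(3*pi).

4*(1 - pi)/(3*pi)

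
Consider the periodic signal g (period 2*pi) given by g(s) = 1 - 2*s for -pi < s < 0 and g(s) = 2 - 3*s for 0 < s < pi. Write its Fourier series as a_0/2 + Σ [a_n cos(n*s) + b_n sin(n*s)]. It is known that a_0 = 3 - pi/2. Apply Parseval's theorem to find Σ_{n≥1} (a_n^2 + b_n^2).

Parseval: a_0^2/2 + Σ_{n≥1} (a_n^2+b_n^2) = 1/pi ∫_{-pi}^{pi} g(s)^2 ds = -4*pi + 5 + 13*pi**2/3.
Subtract a_0^2/2 = (6 - pi)**2/8: Σ (a_n^2+b_n^2) = -5*pi/2 + 1/2 + 101*pi**2/24.

-5*pi/2 + 1/2 + 101*pi**2/24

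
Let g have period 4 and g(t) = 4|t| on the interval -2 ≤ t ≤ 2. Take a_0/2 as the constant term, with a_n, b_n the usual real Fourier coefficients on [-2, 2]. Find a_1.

-32/pi**2

a_1 = 1/2 ∫_{-2}^{2} g(t) cos(pi*t/2) dt.
g is even and cos(pi*t/2) is even, so the integrand is even and a_1 = ∫_0^{2} g(t) cos(pi*t/2) dt.
Integrating by parts (boundary term plus one more integral), an antiderivative of (4*t) cos(pi*t/2) is 8*t*sin(pi*t/2)/pi + 16*cos(pi*t/2)/pi**2; evaluating from 0 to 2: ∫_{0}^{2} (4*t) cos(pi*t/2) dt = (-16/pi**2) - (16/pi**2) = -32/pi**2.
Hence a_1 = -32/pi**2.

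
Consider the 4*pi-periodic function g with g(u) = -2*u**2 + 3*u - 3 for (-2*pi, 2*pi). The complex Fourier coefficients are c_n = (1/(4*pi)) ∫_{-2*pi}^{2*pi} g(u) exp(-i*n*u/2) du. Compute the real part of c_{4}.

-1

Since g is real-valued, Re(c_{4}) = (1/(4*pi)) ∫_{-2*pi}^{2*pi} g(u) cos(2*u) du = a_{4}/2.
Integrating by parts twice (tabular method), an antiderivative of (-2*u**2 + 3*u - 3) cos(2*u) is -u**2*sin(2*u) + 3*u*sin(2*u)/2 - u*cos(2*u) - sin(2*u) + 3*cos(2*u)/4; evaluating from -2*pi to 2*pi: ∫_{-2*pi}^{2*pi} (-2*u**2 + 3*u - 3) cos(2*u) du = (3/4 - 2*pi) - (3/4 + 2*pi) = -4*pi.
Hence Re(c_{4}) = (1/(4*pi))·(-4*pi) = -1.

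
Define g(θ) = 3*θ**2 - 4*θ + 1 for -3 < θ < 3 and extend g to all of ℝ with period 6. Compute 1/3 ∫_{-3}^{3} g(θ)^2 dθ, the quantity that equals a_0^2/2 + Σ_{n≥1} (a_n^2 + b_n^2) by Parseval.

1/3 ∫_{-3}^{3} g(θ)^2 dθ = 1/3 · (6384/5) = 2128/5.

2128/5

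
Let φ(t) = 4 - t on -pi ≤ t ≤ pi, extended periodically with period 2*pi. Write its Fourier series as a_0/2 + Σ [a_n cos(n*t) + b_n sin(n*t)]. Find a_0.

8

a_0 = 1/pi ∫_{-pi}^{pi} φ(t) dt = 1/pi · (8*pi) = 8.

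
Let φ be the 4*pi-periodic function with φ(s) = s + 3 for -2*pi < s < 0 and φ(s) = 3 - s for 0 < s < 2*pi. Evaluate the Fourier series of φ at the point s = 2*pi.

φ is continuous at s = 2*pi with value 3 - 2*pi, so the series converges to 3 - 2*pi there.

3 - 2*pi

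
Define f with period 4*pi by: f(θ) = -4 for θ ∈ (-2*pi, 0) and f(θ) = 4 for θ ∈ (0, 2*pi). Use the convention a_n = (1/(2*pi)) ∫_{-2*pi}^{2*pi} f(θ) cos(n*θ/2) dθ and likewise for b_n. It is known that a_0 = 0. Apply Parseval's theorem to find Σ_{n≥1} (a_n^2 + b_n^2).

Parseval: a_0^2/2 + Σ_{n≥1} (a_n^2+b_n^2) = (1/(2*pi)) ∫_{-2*pi}^{2*pi} f(θ)^2 dθ = 32.
Subtract a_0^2/2 = 0: Σ (a_n^2+b_n^2) = 32.

32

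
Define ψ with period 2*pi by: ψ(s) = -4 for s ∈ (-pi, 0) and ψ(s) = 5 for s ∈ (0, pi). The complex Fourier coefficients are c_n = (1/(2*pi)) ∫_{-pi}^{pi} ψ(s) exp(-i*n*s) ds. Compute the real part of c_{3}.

Since ψ is real-valued, Re(c_{3}) = (1/(2*pi)) ∫_{-pi}^{pi} ψ(s) cos(3*s) ds = a_{3}/2.
Split the integral at the breakpoints.
Directly, an antiderivative of (-4) cos(3*s) is -4*sin(3*s)/3; evaluating from -pi to 0: ∫_{-pi}^{0} (-4) cos(3*s) ds = (0) - (0) = 0.
Directly, an antiderivative of (5) cos(3*s) is 5*sin(3*s)/3; evaluating from 0 to pi: ∫_{0}^{pi} (5) cos(3*s) ds = (0) - (0) = 0.
So ∫_{-pi}^{pi} ψ(s) cos(3*s) ds = 0.
Hence Re(c_{3}) = (1/(2*pi))·(0) = 0.

0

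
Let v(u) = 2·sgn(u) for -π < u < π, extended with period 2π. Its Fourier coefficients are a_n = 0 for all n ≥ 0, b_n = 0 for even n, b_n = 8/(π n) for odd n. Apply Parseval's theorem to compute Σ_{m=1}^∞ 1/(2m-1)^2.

pi**2/8

Parseval: Σ b_n^2 = (1/π) ∫_{-π}^{π} v(u)^2 du = 8.
Only odd n contribute, with b_n^2 = 64/(π^2 n^2), so Σ_{m≥1} 1/(2m-1)^2 = π^2·(8)/64 = pi**2/8.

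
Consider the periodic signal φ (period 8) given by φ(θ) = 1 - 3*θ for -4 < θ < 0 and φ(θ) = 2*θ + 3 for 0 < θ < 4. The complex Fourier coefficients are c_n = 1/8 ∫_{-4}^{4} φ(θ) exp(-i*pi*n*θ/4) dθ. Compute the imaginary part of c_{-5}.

0

Since φ is real-valued, Im(c_{-5}) = -1/8 ∫_{-4}^{4} φ(θ) sin(-5*pi*θ/4) dθ = b_{5}/2.
Split the integral at the breakpoints.
Integrating by parts (boundary term plus one more integral), an antiderivative of (1 - 3*θ) sin(-5*pi*θ/4) is -12*θ*cos(5*pi*θ/4)/(5*pi) + 48*sin(5*pi*θ/4)/(25*pi**2) + 4*cos(5*pi*θ/4)/(5*pi); evaluating from -4 to 0: ∫_{-4}^{0} (1 - 3*θ) sin(-5*pi*θ/4) dθ = (4/(5*pi)) - (-52/(5*pi)) = 56/(5*pi).
Integrating by parts (boundary term plus one more integral), an antiderivative of (2*θ + 3) sin(-5*pi*θ/4) is 8*θ*cos(5*pi*θ/4)/(5*pi) - 32*sin(5*pi*θ/4)/(25*pi**2) + 12*cos(5*pi*θ/4)/(5*pi); evaluating from 0 to 4: ∫_{0}^{4} (2*θ + 3) sin(-5*pi*θ/4) dθ = (-44/(5*pi)) - (12/(5*pi)) = -56/(5*pi).
So ∫_{-4}^{4} φ(θ) sin(-5*pi*θ/4) dθ = 0.
Hence Im(c_{-5}) = (-1/8)·(0) = 0.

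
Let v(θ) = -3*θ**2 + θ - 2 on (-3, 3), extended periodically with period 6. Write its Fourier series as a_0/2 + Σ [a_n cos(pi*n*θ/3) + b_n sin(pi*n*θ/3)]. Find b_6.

b_6 = 1/3 ∫_{-3}^{3} v(θ) sin(2*pi*θ) dθ.
Integrating by parts twice (tabular method), an antiderivative of (-3*θ**2 + θ - 2) sin(2*pi*θ) is 3*θ**2*cos(2*pi*θ)/(2*pi) - 3*θ*sin(2*pi*θ)/(2*pi**2) - θ*cos(2*pi*θ)/(2*pi) + sin(2*pi*θ)/(4*pi**2) - 3*cos(2*pi*θ)/(4*pi**3) + cos(2*pi*θ)/pi; evaluating from -3 to 3: ∫_{-3}^{3} (-3*θ**2 + θ - 2) sin(2*pi*θ) dθ = (-3/(4*pi**3) + 13/pi) - (-3/(4*pi**3) + 16/pi) = -3/pi.
Hence b_6 = (1/3)·(-3/pi) = -1/pi.

-1/pi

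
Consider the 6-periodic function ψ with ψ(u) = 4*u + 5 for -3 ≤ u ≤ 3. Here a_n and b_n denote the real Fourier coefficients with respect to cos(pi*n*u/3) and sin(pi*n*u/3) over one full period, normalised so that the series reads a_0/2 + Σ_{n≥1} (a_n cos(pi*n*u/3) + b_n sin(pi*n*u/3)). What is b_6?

b_6 = 1/3 ∫_{-3}^{3} ψ(u) sin(2*pi*u) du.
Integrating by parts (boundary term plus one more integral), an antiderivative of (4*u + 5) sin(2*pi*u) is -2*u*cos(2*pi*u)/pi + sin(2*pi*u)/pi**2 - 5*cos(2*pi*u)/(2*pi); evaluating from -3 to 3: ∫_{-3}^{3} (4*u + 5) sin(2*pi*u) du = (-17/(2*pi)) - (7/(2*pi)) = -12/pi.
Hence b_6 = (1/3)·(-12/pi) = -4/pi.

-4/pi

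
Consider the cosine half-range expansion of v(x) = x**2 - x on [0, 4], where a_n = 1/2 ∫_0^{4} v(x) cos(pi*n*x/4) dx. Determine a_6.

16/(9*pi**2)

a_6 = 1/2 ∫_0^{4} (x**2 - x) cos(3*pi*x/2) dx.
Integrating by parts twice (tabular method), an antiderivative of (x**2 - x) cos(3*pi*x/2) is 2*x**2*sin(3*pi*x/2)/(3*pi) - 2*x*sin(3*pi*x/2)/(3*pi) + 8*x*cos(3*pi*x/2)/(9*pi**2) - 16*sin(3*pi*x/2)/(27*pi**3) - 4*cos(3*pi*x/2)/(9*pi**2); evaluating from 0 to 4: ∫_{0}^{4} (x**2 - x) cos(3*pi*x/2) dx = (28/(9*pi**2)) - (-4/(9*pi**2)) = 32/(9*pi**2).
Hence a_6 = (1/2)·(32/(9*pi**2)) = 16/(9*pi**2).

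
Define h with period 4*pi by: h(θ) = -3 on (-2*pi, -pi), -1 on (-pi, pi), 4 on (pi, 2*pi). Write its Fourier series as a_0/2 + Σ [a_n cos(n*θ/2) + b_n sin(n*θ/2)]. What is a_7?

a_7 = (1/(2*pi)) ∫_{-2*pi}^{2*pi} h(θ) cos(7*θ/2) dθ.
Split the integral at the breakpoints.
Directly, an antiderivative of (-3) cos(7*θ/2) is -6*sin(7*θ/2)/7; evaluating from -2*pi to -pi: ∫_{-2*pi}^{-pi} (-3) cos(7*θ/2) dθ = (-6/7) - (0) = -6/7.
Directly, an antiderivative of (-1) cos(7*θ/2) is -2*sin(7*θ/2)/7; evaluating from -pi to pi: ∫_{-pi}^{pi} (-1) cos(7*θ/2) dθ = (2/7) - (-2/7) = 4/7.
Directly, an antiderivative of (4) cos(7*θ/2) is 8*sin(7*θ/2)/7; evaluating from pi to 2*pi: ∫_{pi}^{2*pi} (4) cos(7*θ/2) dθ = (0) - (-8/7) = 8/7.
Summing the pieces and multiplying by (1/(2*pi)) gives a_7 = 3/(7*pi).

3/(7*pi)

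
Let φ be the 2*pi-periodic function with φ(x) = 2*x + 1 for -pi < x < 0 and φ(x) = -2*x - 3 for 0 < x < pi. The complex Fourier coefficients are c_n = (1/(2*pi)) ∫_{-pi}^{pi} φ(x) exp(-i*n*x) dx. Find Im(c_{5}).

4/(5*pi)

Since φ is real-valued, Im(c_{5}) = -(1/(2*pi)) ∫_{-pi}^{pi} φ(x) sin(5*x) dx = -b_{5}/2.
Split the integral at the breakpoints.
Integrating by parts (boundary term plus one more integral), an antiderivative of (2*x + 1) sin(5*x) is -2*x*cos(5*x)/5 + 2*sin(5*x)/25 - cos(5*x)/5; evaluating from -pi to 0: ∫_{-pi}^{0} (2*x + 1) sin(5*x) dx = (-1/5) - (1/5 - 2*pi/5) = -2/5 + 2*pi/5.
Integrating by parts (boundary term plus one more integral), an antiderivative of (-2*x - 3) sin(5*x) is 2*x*cos(5*x)/5 - 2*sin(5*x)/25 + 3*cos(5*x)/5; evaluating from 0 to pi: ∫_{0}^{pi} (-2*x - 3) sin(5*x) dx = (-2*pi/5 - 3/5) - (3/5) = -2*pi/5 - 6/5.
So ∫_{-pi}^{pi} φ(x) sin(5*x) dx = -8/5.
Hence Im(c_{5}) = (-1/(2*pi))·(-8/5) = 4/(5*pi).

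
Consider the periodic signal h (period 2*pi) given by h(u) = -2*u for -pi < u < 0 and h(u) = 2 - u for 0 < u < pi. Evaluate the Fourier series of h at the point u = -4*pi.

u = -4*pi differs from u = 0 by -2 full period(s), and the series is 2*pi-periodic.
At u = 0 the one-sided limits are h(0^-) = 0 and h(0^+) = 2.
By Dirichlet's theorem the series converges to their average, [(0) + (2)]/2 = 1.

1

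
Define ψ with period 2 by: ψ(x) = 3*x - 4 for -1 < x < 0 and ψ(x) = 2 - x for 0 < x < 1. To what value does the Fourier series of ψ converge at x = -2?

-1

x = -2 differs from x = 0 by -1 full period(s), and the series is 2-periodic.
At x = 0 the one-sided limits are ψ(0^-) = -4 and ψ(0^+) = 2.
By Dirichlet's theorem the series converges to their average, [(-4) + (2)]/2 = -1.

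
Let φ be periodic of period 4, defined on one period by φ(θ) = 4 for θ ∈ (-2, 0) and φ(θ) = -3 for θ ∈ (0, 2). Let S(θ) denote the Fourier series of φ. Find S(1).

φ is continuous at θ = 1 with value -3, so the series converges to -3 there.

-3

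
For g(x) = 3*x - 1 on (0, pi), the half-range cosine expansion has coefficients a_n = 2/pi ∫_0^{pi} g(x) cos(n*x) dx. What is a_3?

a_3 = 2/pi ∫_0^{pi} (3*x - 1) cos(3*x) dx.
Integrating by parts (boundary term plus one more integral), an antiderivative of (3*x - 1) cos(3*x) is x*sin(3*x) - sin(3*x)/3 + cos(3*x)/3; evaluating from 0 to pi: ∫_{0}^{pi} (3*x - 1) cos(3*x) dx = (-1/3) - (1/3) = -2/3.
Hence a_3 = (2/pi)·(-2/3) = -4/(3*pi).

-4/(3*pi)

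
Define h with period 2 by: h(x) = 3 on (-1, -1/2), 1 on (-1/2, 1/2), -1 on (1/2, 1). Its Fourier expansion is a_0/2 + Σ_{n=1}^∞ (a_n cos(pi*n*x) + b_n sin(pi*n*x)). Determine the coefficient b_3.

b_3 = ∫_{-1}^{1} h(x) sin(3*pi*x) dx.
Split the integral at the breakpoints.
Directly, an antiderivative of (3) sin(3*pi*x) is -cos(3*pi*x)/pi; evaluating from -1 to -1/2: ∫_{-1}^{-1/2} (3) sin(3*pi*x) dx = (0) - (1/pi) = -1/pi.
Directly, an antiderivative of (1) sin(3*pi*x) is -cos(3*pi*x)/(3*pi); evaluating from -1/2 to 1/2: ∫_{-1/2}^{1/2} (1) sin(3*pi*x) dx = (0) - (0) = 0.
Directly, an antiderivative of (-1) sin(3*pi*x) is cos(3*pi*x)/(3*pi); evaluating from 1/2 to 1: ∫_{1/2}^{1} (-1) sin(3*pi*x) dx = (-1/(3*pi)) - (0) = -1/(3*pi).
Summing the pieces gives b_3 = -4/(3*pi).

-4/(3*pi)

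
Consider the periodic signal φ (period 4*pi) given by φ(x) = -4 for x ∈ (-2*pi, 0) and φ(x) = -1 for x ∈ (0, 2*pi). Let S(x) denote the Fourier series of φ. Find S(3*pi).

-4

x = 3*pi differs from x = -pi by 1 full period(s), and the series is 4*pi-periodic.
φ is continuous at x = -pi with value -4, so the series converges to -4 there.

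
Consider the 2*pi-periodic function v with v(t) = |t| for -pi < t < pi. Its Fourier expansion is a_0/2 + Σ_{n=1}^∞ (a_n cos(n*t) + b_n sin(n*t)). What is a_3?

a_3 = 1/pi ∫_{-pi}^{pi} v(t) cos(3*t) dt.
v is even and cos(3*t) is even, so the integrand is even and a_3 = 2/pi ∫_0^{pi} v(t) cos(3*t) dt.
Integrating by parts (boundary term plus one more integral), an antiderivative of (t) cos(3*t) is t*sin(3*t)/3 + cos(3*t)/9; evaluating from 0 to pi: ∫_{0}^{pi} (t) cos(3*t) dt = (-1/9) - (1/9) = -2/9.
Hence a_3 = (2/pi)·(-2/9) = -4/(9*pi).

-4/(9*pi)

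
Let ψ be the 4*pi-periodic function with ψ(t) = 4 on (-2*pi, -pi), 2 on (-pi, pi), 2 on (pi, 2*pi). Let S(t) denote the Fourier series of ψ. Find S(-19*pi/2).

t = -19*pi/2 differs from t = -3*pi/2 by -2 full period(s), and the series is 4*pi-periodic.
ψ is continuous at t = -3*pi/2 with value 4, so the series converges to 4 there.

4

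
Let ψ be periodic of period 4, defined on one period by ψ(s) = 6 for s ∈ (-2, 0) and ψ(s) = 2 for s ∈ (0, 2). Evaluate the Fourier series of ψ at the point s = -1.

ψ is continuous at s = -1 with value 6, so the series converges to 6 there.

6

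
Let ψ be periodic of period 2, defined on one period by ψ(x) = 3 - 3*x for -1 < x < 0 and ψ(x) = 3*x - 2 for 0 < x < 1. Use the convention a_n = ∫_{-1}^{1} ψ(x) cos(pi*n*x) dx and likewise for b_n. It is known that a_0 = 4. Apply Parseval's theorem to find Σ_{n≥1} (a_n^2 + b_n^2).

14

Parseval: a_0^2/2 + Σ_{n≥1} (a_n^2+b_n^2) = ∫_{-1}^{1} ψ(x)^2 dx = 22.
Subtract a_0^2/2 = 8: Σ (a_n^2+b_n^2) = 14.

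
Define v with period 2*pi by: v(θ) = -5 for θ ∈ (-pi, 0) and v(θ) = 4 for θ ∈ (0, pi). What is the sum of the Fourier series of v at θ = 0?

-1/2

At θ = 0 the one-sided limits are v(0^-) = -5 and v(0^+) = 4.
By Dirichlet's theorem the series converges to their average, [(-5) + (4)]/2 = -1/2.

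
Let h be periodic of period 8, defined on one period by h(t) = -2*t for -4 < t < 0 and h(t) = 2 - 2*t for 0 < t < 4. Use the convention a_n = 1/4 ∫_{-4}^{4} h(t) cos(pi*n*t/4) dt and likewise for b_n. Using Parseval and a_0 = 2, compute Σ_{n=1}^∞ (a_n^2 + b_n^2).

86/3

Parseval: a_0^2/2 + Σ_{n≥1} (a_n^2+b_n^2) = 1/4 ∫_{-4}^{4} h(t)^2 dt = 92/3.
Subtract a_0^2/2 = 2: Σ (a_n^2+b_n^2) = 86/3.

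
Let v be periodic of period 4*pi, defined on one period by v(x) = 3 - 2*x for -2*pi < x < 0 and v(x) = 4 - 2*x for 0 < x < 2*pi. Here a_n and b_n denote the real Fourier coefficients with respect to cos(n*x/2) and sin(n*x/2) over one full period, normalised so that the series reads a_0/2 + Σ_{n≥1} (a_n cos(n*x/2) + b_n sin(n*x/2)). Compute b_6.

b_6 = (1/(2*pi)) ∫_{-2*pi}^{2*pi} v(x) sin(3*x) dx.
Split the integral at the breakpoints.
Integrating by parts (boundary term plus one more integral), an antiderivative of (3 - 2*x) sin(3*x) is 2*x*cos(3*x)/3 - 2*sin(3*x)/9 - cos(3*x); evaluating from -2*pi to 0: ∫_{-2*pi}^{0} (3 - 2*x) sin(3*x) dx = (-1) - (-4*pi/3 - 1) = 4*pi/3.
Integrating by parts (boundary term plus one more integral), an antiderivative of (4 - 2*x) sin(3*x) is 2*x*cos(3*x)/3 - 2*sin(3*x)/9 - 4*cos(3*x)/3; evaluating from 0 to 2*pi: ∫_{0}^{2*pi} (4 - 2*x) sin(3*x) dx = (-4/3 + 4*pi/3) - (-4/3) = 4*pi/3.
Summing the pieces and multiplying by (1/(2*pi)) gives b_6 = 4/3.

4/3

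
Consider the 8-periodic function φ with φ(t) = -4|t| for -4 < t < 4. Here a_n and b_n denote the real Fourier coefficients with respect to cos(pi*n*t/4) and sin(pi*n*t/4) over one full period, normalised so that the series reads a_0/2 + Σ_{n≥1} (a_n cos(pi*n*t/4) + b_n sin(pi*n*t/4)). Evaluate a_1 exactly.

a_1 = 1/4 ∫_{-4}^{4} φ(t) cos(pi*t/4) dt.
φ is even and cos(pi*t/4) is even, so the integrand is even and a_1 = 1/2 ∫_0^{4} φ(t) cos(pi*t/4) dt.
Integrating by parts (boundary term plus one more integral), an antiderivative of (-4*t) cos(pi*t/4) is -16*t*sin(pi*t/4)/pi - 64*cos(pi*t/4)/pi**2; evaluating from 0 to 4: ∫_{0}^{4} (-4*t) cos(pi*t/4) dt = (64/pi**2) - (-64/pi**2) = 128/pi**2.
Hence a_1 = (1/2)·(128/pi**2) = 64/pi**2.

64/pi**2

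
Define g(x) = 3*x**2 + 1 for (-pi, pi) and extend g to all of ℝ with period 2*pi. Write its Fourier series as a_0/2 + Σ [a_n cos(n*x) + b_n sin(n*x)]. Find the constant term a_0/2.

a_0 = 1/pi ∫_{-pi}^{pi} g(x) dx = 1/pi · (2*pi*(1 + pi**2)) = 2 + 2*pi**2.
So the constant term a_0/2 = 1 + pi**2.

1 + pi**2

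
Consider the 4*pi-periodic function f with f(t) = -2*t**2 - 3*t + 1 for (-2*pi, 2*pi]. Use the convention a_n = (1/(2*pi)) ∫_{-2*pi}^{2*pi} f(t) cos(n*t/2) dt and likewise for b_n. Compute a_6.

a_6 = (1/(2*pi)) ∫_{-2*pi}^{2*pi} f(t) cos(3*t) dt.
Integrating by parts twice (tabular method), an antiderivative of (-2*t**2 - 3*t + 1) cos(3*t) is -2*t**2*sin(3*t)/3 - t*sin(3*t) - 4*t*cos(3*t)/9 + 13*sin(3*t)/27 - cos(3*t)/3; evaluating from -2*pi to 2*pi: ∫_{-2*pi}^{2*pi} (-2*t**2 - 3*t + 1) cos(3*t) dt = (-8*pi/9 - 1/3) - (-1/3 + 8*pi/9) = -16*pi/9.
Hence a_6 = (1/(2*pi))·(-16*pi/9) = -8/9.

-8/9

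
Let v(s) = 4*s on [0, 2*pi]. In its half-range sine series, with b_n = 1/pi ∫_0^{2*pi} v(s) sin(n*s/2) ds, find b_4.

-4

b_4 = 1/pi ∫_0^{2*pi} (4*s) sin(2*s) ds.
Integrating by parts (boundary term plus one more integral), an antiderivative of (4*s) sin(2*s) is -2*s*cos(2*s) + sin(2*s); evaluating from 0 to 2*pi: ∫_{0}^{2*pi} (4*s) sin(2*s) ds = (-4*pi) - (0) = -4*pi.
Hence b_4 = (1/pi)·(-4*pi) = -4.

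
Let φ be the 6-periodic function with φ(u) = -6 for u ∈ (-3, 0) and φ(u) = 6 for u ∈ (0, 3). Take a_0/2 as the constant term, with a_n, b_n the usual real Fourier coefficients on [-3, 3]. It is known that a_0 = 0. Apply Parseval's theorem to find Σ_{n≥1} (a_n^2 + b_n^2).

Parseval: a_0^2/2 + Σ_{n≥1} (a_n^2+b_n^2) = 1/3 ∫_{-3}^{3} φ(u)^2 du = 72.
Subtract a_0^2/2 = 0: Σ (a_n^2+b_n^2) = 72.

72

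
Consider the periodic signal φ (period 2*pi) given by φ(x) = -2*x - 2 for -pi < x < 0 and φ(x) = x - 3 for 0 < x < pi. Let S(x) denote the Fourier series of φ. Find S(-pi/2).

φ is continuous at x = -pi/2 with value -2 + pi, so the series converges to -2 + pi there.

-2 + pi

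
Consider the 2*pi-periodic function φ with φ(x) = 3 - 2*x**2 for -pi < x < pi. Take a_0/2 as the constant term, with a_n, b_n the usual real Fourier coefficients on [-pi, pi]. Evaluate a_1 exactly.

a_1 = 1/pi ∫_{-pi}^{pi} φ(x) cos(x) dx.
φ is even and cos(x) is even, so the integrand is even and a_1 = 2/pi ∫_0^{pi} φ(x) cos(x) dx.
Integrating by parts twice (tabular method), an antiderivative of (3 - 2*x**2) cos(x) is -2*x**2*sin(x) - 4*x*cos(x) + 7*sin(x); evaluating from 0 to pi: ∫_{0}^{pi} (3 - 2*x**2) cos(x) dx = (4*pi) - (0) = 4*pi.
Hence a_1 = (2/pi)·(4*pi) = 8.

8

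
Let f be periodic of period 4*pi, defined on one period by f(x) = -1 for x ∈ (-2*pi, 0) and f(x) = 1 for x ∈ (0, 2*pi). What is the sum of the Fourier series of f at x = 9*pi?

x = 9*pi differs from x = pi by 2 full period(s), and the series is 4*pi-periodic.
f is continuous at x = pi with value 1, so the series converges to 1 there.

1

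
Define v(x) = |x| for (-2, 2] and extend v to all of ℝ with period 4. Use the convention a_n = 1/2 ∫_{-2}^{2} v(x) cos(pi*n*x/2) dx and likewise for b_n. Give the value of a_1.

a_1 = 1/2 ∫_{-2}^{2} v(x) cos(pi*x/2) dx.
v is even and cos(pi*x/2) is even, so the integrand is even and a_1 = ∫_0^{2} v(x) cos(pi*x/2) dx.
Integrating by parts (boundary term plus one more integral), an antiderivative of (x) cos(pi*x/2) is 2*x*sin(pi*x/2)/pi + 4*cos(pi*x/2)/pi**2; evaluating from 0 to 2: ∫_{0}^{2} (x) cos(pi*x/2) dx = (-4/pi**2) - (4/pi**2) = -8/pi**2.
Hence a_1 = -8/pi**2.

-8/pi**2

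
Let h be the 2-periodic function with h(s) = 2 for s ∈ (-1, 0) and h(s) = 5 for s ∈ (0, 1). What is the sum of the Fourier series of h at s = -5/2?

2

s = -5/2 differs from s = -1/2 by -1 full period(s), and the series is 2-periodic.
h is continuous at s = -1/2 with value 2, so the series converges to 2 there.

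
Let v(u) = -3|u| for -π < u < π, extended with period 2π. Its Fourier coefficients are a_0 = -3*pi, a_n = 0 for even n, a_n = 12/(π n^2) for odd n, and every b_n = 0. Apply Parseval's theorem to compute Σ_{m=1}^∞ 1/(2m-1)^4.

Parseval: a_0^2/2 + Σ a_n^2 = (1/π) ∫_{-π}^{π} v(u)^2 du = 6*pi**2.
Subtract a_0^2/2 = 9*pi**2/2: Σ a_n^2 = 3*pi**2/2.
Only odd n contribute, with a_n^2 = 144/(π^2 n^4), so Σ_{m≥1} 1/(2m-1)^4 = π^2·(3*pi**2/2)/144 = pi**4/96.

pi**4/96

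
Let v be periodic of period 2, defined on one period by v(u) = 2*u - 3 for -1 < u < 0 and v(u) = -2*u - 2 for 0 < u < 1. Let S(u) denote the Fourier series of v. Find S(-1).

u = -1 differs from u = 1 by -1 full period(s), and the series is 2-periodic.
At u = 1 the one-sided limits are v(1^-) = -4 and v(1^+) = -5.
By Dirichlet's theorem the series converges to their average, [(-4) + (-5)]/2 = -9/2.

-9/2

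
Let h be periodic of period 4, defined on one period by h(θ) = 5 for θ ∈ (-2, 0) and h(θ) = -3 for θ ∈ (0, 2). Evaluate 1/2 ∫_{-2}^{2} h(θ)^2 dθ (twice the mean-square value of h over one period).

34

1/2 ∫_{-2}^{2} h(θ)^2 dθ = 1/2 · (68) = 34.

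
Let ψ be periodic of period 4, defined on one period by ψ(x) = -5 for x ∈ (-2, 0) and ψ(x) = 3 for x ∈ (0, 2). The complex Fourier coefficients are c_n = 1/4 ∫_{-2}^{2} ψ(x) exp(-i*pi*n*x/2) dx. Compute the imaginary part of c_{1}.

Since ψ is real-valued, Im(c_{1}) = -1/4 ∫_{-2}^{2} ψ(x) sin(pi*x/2) dx = -b_{1}/2.
Split the integral at the breakpoints.
Directly, an antiderivative of (-5) sin(pi*x/2) is 10*cos(pi*x/2)/pi; evaluating from -2 to 0: ∫_{-2}^{0} (-5) sin(pi*x/2) dx = (10/pi) - (-10/pi) = 20/pi.
Directly, an antiderivative of (3) sin(pi*x/2) is -6*cos(pi*x/2)/pi; evaluating from 0 to 2: ∫_{0}^{2} (3) sin(pi*x/2) dx = (6/pi) - (-6/pi) = 12/pi.
So ∫_{-2}^{2} ψ(x) sin(pi*x/2) dx = 32/pi.
Hence Im(c_{1}) = (-1/4)·(32/pi) = -8/pi.

-8/pi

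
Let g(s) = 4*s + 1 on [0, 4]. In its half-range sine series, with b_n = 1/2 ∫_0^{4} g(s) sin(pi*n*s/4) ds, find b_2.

-16/pi

b_2 = 1/2 ∫_0^{4} (4*s + 1) sin(pi*s/2) ds.
Integrating by parts (boundary term plus one more integral), an antiderivative of (4*s + 1) sin(pi*s/2) is -8*s*cos(pi*s/2)/pi + 16*sin(pi*s/2)/pi**2 - 2*cos(pi*s/2)/pi; evaluating from 0 to 4: ∫_{0}^{4} (4*s + 1) sin(pi*s/2) ds = (-34/pi) - (-2/pi) = -32/pi.
Hence b_2 = (1/2)·(-32/pi) = -16/pi.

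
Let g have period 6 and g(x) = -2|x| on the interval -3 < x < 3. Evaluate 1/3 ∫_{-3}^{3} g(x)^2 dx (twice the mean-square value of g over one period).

1/3 ∫_{-3}^{3} g(x)^2 dx = 1/3 · (72) = 24.

24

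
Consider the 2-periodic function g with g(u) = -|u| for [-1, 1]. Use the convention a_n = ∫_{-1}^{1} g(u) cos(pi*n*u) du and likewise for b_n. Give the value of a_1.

a_1 = ∫_{-1}^{1} g(u) cos(pi*u) du.
g is even and cos(pi*u) is even, so the integrand is even and a_1 = 2 ∫_0^{1} g(u) cos(pi*u) du.
Integrating by parts (boundary term plus one more integral), an antiderivative of (-u) cos(pi*u) is -u*sin(pi*u)/pi - cos(pi*u)/pi**2; evaluating from 0 to 1: ∫_{0}^{1} (-u) cos(pi*u) du = (pi**(-2)) - (-1/pi**2) = 2/pi**2.
Hence a_1 = 2·(2/pi**2) = 4/pi**2.

4/pi**2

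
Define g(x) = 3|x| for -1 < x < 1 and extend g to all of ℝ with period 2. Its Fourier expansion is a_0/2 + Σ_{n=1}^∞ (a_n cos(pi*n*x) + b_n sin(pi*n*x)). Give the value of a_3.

a_3 = ∫_{-1}^{1} g(x) cos(3*pi*x) dx.
g is even and cos(3*pi*x) is even, so the integrand is even and a_3 = 2 ∫_0^{1} g(x) cos(3*pi*x) dx.
Integrating by parts (boundary term plus one more integral), an antiderivative of (3*x) cos(3*pi*x) is x*sin(3*pi*x)/pi + cos(3*pi*x)/(3*pi**2); evaluating from 0 to 1: ∫_{0}^{1} (3*x) cos(3*pi*x) dx = (-1/(3*pi**2)) - (1/(3*pi**2)) = -2/(3*pi**2).
Hence a_3 = 2·(-2/(3*pi**2)) = -4/(3*pi**2).

-4/(3*pi**2)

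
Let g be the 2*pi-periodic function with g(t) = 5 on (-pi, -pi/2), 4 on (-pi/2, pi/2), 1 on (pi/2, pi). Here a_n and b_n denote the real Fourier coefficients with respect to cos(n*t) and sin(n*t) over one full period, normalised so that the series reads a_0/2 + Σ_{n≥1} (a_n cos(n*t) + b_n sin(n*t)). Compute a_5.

2/(5*pi)

a_5 = 1/pi ∫_{-pi}^{pi} g(t) cos(5*t) dt.
Split the integral at the breakpoints.
Directly, an antiderivative of (5) cos(5*t) is sin(5*t); evaluating from -pi to -pi/2: ∫_{-pi}^{-pi/2} (5) cos(5*t) dt = (-1) - (0) = -1.
Directly, an antiderivative of (4) cos(5*t) is 4*sin(5*t)/5; evaluating from -pi/2 to pi/2: ∫_{-pi/2}^{pi/2} (4) cos(5*t) dt = (4/5) - (-4/5) = 8/5.
Directly, an antiderivative of (1) cos(5*t) is sin(5*t)/5; evaluating from pi/2 to pi: ∫_{pi/2}^{pi} (1) cos(5*t) dt = (0) - (1/5) = -1/5.
Summing the pieces and multiplying by (1/pi) gives a_5 = 2/(5*pi).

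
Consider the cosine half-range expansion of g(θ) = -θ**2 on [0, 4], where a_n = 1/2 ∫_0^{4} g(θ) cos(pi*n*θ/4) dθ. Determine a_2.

a_2 = 1/2 ∫_0^{4} (-θ**2) cos(pi*θ/2) dθ.
Integrating by parts twice (tabular method), an antiderivative of (-θ**2) cos(pi*θ/2) is -2*θ**2*sin(pi*θ/2)/pi - 8*θ*cos(pi*θ/2)/pi**2 + 16*sin(pi*θ/2)/pi**3; evaluating from 0 to 4: ∫_{0}^{4} (-θ**2) cos(pi*θ/2) dθ = (-32/pi**2) - (0) = -32/pi**2.
Hence a_2 = (1/2)·(-32/pi**2) = -16/pi**2.

-16/pi**2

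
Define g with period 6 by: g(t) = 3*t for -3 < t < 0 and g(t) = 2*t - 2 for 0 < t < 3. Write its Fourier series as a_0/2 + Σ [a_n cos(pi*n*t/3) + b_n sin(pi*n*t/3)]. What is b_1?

b_1 = 1/3 ∫_{-3}^{3} g(t) sin(pi*t/3) dt.
Split the integral at the breakpoints.
Integrating by parts (boundary term plus one more integral), an antiderivative of (3*t) sin(pi*t/3) is -9*t*cos(pi*t/3)/pi + 27*sin(pi*t/3)/pi**2; evaluating from -3 to 0: ∫_{-3}^{0} (3*t) sin(pi*t/3) dt = (0) - (-27/pi) = 27/pi.
Integrating by parts (boundary term plus one more integral), an antiderivative of (2*t - 2) sin(pi*t/3) is -6*t*cos(pi*t/3)/pi + 18*sin(pi*t/3)/pi**2 + 6*cos(pi*t/3)/pi; evaluating from 0 to 3: ∫_{0}^{3} (2*t - 2) sin(pi*t/3) dt = (12/pi) - (6/pi) = 6/pi.
Summing the pieces and multiplying by (1/3) gives b_1 = 11/pi.

11/pi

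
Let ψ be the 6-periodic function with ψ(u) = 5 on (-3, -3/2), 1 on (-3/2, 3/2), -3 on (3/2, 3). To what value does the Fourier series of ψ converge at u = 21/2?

3

u = 21/2 differs from u = -3/2 by 2 full period(s), and the series is 6-periodic.
At u = -3/2 the one-sided limits are ψ(-3/2^-) = 5 and ψ(-3/2^+) = 1.
By Dirichlet's theorem the series converges to their average, [(5) + (1)]/2 = 3.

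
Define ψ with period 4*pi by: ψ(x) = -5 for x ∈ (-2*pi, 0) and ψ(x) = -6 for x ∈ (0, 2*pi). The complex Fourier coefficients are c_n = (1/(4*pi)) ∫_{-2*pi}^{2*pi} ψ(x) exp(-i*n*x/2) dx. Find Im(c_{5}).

Since ψ is real-valued, Im(c_{5}) = -(1/(4*pi)) ∫_{-2*pi}^{2*pi} ψ(x) sin(5*x/2) dx = -b_{5}/2.
Split the integral at the breakpoints.
Directly, an antiderivative of (-5) sin(5*x/2) is 2*cos(5*x/2); evaluating from -2*pi to 0: ∫_{-2*pi}^{0} (-5) sin(5*x/2) dx = (2) - (-2) = 4.
Directly, an antiderivative of (-6) sin(5*x/2) is 12*cos(5*x/2)/5; evaluating from 0 to 2*pi: ∫_{0}^{2*pi} (-6) sin(5*x/2) dx = (-12/5) - (12/5) = -24/5.
So ∫_{-2*pi}^{2*pi} ψ(x) sin(5*x/2) dx = -4/5.
Hence Im(c_{5}) = (-1/(4*pi))·(-4/5) = 1/(5*pi).

1/(5*pi)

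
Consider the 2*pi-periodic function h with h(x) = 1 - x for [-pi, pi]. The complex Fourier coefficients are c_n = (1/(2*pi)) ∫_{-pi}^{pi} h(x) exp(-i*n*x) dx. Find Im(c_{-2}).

Since h is real-valued, Im(c_{-2}) = -(1/(2*pi)) ∫_{-pi}^{pi} h(x) sin(-2*x) dx = b_{2}/2.
Integrating by parts (boundary term plus one more integral), an antiderivative of (1 - x) sin(-2*x) is -x*cos(2*x)/2 + sin(2*x)/4 + cos(2*x)/2; evaluating from -pi to pi: ∫_{-pi}^{pi} (1 - x) sin(-2*x) dx = (1/2 - pi/2) - (1/2 + pi/2) = -pi.
Hence Im(c_{-2}) = (-1/(2*pi))·(-pi) = 1/2.

1/2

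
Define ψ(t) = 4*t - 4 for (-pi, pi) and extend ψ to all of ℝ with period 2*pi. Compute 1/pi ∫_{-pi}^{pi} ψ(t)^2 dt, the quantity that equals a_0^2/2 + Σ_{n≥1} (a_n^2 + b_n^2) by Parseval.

32 + 32*pi**2/3

1/pi ∫_{-pi}^{pi} ψ(t)^2 dt = 1/pi · (32*pi*(3 + pi**2)/3) = 32 + 32*pi**2/3.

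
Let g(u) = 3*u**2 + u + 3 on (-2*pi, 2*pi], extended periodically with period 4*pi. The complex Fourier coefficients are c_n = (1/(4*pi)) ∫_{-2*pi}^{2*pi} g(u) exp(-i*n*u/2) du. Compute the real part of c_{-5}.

-24/25

Since g is real-valued, Re(c_{-5}) = (1/(4*pi)) ∫_{-2*pi}^{2*pi} g(u) cos(-5*u/2) du = a_{5}/2.
Integrating by parts twice (tabular method), an antiderivative of (3*u**2 + u + 3) cos(-5*u/2) is 6*u**2*sin(5*u/2)/5 + 2*u*sin(5*u/2)/5 + 24*u*cos(5*u/2)/25 + 102*sin(5*u/2)/125 + 4*cos(5*u/2)/25; evaluating from -2*pi to 2*pi: ∫_{-2*pi}^{2*pi} (3*u**2 + u + 3) cos(-5*u/2) du = (-48*pi/25 - 4/25) - (-4/25 + 48*pi/25) = -96*pi/25.
Hence Re(c_{-5}) = (1/(4*pi))·(-96*pi/25) = -24/25.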